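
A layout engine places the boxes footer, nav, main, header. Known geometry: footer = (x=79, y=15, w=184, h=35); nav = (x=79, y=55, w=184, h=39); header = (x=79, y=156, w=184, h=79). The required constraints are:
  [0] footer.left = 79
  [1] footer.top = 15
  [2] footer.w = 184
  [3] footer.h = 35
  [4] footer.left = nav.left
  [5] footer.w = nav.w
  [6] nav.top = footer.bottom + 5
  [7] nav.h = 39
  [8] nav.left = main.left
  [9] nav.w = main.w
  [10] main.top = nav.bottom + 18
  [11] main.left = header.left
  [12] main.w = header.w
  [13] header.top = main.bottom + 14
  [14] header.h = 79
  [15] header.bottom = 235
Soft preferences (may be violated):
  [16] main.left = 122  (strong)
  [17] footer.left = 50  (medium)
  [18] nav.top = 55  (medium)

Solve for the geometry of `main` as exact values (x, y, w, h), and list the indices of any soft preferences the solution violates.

1. main.x = 79  [nav.left = main.left]
2. main.w = 184  [nav.w = main.w]
3. main.y = 112  [main.top = nav.bottom + 18]
4. main.h = 30  [header.top = main.bottom + 14]

main = (x=79, y=112, w=184, h=30)
violated soft preferences: 16, 17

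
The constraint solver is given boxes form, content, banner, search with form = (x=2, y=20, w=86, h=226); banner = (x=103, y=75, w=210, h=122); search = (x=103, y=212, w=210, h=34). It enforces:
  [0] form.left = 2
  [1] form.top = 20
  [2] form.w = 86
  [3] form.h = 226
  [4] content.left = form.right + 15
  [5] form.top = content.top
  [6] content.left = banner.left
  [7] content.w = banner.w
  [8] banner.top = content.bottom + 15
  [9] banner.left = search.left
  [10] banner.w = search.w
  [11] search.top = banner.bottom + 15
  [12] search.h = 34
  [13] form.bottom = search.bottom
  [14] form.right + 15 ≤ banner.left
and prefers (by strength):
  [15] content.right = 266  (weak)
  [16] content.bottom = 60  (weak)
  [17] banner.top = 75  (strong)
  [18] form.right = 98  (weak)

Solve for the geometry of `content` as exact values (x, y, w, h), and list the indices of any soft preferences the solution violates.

content = (x=103, y=20, w=210, h=40)
violated soft preferences: 15, 18

1. content.x = 103  [content.left = form.right + 15]
2. content.y = 20  [form.top = content.top]
3. content.w = 210  [content.w = banner.w]
4. content.h = 40  [banner.top = content.bottom + 15]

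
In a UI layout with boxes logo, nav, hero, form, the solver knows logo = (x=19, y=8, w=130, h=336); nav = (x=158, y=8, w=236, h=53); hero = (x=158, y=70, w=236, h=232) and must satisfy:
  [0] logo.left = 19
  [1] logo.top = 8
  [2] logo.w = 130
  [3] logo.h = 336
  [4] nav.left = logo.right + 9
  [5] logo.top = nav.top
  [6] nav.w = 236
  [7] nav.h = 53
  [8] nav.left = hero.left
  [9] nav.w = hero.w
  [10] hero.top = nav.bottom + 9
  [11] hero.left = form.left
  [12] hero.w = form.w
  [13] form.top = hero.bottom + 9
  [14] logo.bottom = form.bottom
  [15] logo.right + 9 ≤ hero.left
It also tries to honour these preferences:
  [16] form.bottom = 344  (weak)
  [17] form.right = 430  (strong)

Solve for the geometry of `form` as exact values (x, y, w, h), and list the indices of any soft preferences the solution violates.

1. form.x = 158  [hero.left = form.left]
2. form.w = 236  [hero.w = form.w]
3. form.y = 311  [form.top = hero.bottom + 9]
4. form.h = 33  [logo.bottom = form.bottom]

form = (x=158, y=311, w=236, h=33)
violated soft preferences: 17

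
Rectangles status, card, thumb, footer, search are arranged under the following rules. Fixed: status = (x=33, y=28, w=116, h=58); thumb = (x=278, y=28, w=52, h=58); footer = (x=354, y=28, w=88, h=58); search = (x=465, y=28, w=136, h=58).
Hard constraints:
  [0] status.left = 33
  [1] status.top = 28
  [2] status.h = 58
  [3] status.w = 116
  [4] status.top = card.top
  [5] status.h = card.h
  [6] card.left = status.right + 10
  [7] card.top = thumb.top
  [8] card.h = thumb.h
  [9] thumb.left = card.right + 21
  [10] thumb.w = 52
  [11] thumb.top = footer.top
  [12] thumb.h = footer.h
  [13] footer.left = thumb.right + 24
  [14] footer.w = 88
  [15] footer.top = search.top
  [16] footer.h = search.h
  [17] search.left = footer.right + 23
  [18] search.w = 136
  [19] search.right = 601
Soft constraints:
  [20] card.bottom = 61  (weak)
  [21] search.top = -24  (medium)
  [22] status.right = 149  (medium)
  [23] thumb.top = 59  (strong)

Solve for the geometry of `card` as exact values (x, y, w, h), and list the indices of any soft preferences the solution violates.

card = (x=159, y=28, w=98, h=58)
violated soft preferences: 20, 21, 23

1. card.y = 28  [status.top = card.top]
2. card.h = 58  [status.h = card.h]
3. card.x = 159  [card.left = status.right + 10]
4. card.w = 98  [thumb.left = card.right + 21]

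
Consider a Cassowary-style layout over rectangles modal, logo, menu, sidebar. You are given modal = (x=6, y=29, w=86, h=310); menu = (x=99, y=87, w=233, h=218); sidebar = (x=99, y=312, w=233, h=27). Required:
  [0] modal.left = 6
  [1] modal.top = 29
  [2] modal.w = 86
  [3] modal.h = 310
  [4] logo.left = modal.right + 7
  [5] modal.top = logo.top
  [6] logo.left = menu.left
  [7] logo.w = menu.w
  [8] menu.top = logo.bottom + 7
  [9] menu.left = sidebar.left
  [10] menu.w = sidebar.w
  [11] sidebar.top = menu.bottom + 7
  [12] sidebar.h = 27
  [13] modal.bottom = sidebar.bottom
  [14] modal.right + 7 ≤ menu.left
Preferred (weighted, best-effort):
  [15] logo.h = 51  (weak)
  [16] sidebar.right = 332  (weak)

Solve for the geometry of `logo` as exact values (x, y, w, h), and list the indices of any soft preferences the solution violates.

1. logo.x = 99  [logo.left = modal.right + 7]
2. logo.y = 29  [modal.top = logo.top]
3. logo.w = 233  [logo.w = menu.w]
4. logo.h = 51  [menu.top = logo.bottom + 7]

logo = (x=99, y=29, w=233, h=51)
violated soft preferences: none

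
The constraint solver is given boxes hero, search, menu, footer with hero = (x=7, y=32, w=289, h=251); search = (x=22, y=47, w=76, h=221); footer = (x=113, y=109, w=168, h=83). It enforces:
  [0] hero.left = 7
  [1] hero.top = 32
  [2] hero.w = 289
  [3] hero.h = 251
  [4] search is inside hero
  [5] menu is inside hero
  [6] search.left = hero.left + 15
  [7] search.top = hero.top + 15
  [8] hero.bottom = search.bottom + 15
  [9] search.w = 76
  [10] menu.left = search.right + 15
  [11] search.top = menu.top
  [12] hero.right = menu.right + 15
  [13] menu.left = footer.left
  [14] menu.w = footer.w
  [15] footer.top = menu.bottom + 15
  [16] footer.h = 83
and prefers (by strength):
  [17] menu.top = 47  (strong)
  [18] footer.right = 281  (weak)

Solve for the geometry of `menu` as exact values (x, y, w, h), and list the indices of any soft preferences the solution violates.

menu = (x=113, y=47, w=168, h=47)
violated soft preferences: none

1. menu.x = 113  [menu.left = search.right + 15]
2. menu.y = 47  [search.top = menu.top]
3. menu.w = 168  [hero.right = menu.right + 15]
4. menu.h = 47  [footer.top = menu.bottom + 15]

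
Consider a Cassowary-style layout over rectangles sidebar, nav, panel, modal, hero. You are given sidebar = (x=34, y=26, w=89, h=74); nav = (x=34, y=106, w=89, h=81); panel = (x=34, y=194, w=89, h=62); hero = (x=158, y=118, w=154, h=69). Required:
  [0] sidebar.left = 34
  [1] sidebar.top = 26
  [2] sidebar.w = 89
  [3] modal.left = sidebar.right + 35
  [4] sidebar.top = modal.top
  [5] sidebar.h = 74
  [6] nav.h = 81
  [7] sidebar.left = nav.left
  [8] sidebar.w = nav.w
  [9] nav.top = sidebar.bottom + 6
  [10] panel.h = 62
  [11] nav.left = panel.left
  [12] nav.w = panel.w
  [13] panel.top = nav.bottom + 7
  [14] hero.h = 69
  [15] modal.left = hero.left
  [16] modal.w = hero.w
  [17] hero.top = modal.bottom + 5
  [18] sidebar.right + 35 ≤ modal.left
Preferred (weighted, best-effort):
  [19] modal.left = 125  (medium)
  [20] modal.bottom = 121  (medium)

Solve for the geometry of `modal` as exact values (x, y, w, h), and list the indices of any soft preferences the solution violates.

modal = (x=158, y=26, w=154, h=87)
violated soft preferences: 19, 20

1. modal.x = 158  [modal.left = sidebar.right + 35]
2. modal.y = 26  [sidebar.top = modal.top]
3. modal.w = 154  [modal.w = hero.w]
4. modal.h = 87  [hero.top = modal.bottom + 5]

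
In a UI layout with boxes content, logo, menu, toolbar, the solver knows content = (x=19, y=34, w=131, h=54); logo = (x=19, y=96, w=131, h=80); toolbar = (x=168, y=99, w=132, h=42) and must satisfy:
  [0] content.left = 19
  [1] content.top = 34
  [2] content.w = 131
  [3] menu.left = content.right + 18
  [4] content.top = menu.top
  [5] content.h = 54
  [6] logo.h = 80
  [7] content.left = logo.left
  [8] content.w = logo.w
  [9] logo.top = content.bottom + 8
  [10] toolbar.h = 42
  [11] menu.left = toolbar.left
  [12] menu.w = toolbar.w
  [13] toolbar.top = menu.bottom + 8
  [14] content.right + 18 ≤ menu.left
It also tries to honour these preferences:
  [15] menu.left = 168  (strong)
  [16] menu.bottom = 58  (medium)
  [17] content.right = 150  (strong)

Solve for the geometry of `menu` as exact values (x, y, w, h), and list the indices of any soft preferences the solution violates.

menu = (x=168, y=34, w=132, h=57)
violated soft preferences: 16

1. menu.x = 168  [menu.left = content.right + 18]
2. menu.y = 34  [content.top = menu.top]
3. menu.w = 132  [menu.w = toolbar.w]
4. menu.h = 57  [toolbar.top = menu.bottom + 8]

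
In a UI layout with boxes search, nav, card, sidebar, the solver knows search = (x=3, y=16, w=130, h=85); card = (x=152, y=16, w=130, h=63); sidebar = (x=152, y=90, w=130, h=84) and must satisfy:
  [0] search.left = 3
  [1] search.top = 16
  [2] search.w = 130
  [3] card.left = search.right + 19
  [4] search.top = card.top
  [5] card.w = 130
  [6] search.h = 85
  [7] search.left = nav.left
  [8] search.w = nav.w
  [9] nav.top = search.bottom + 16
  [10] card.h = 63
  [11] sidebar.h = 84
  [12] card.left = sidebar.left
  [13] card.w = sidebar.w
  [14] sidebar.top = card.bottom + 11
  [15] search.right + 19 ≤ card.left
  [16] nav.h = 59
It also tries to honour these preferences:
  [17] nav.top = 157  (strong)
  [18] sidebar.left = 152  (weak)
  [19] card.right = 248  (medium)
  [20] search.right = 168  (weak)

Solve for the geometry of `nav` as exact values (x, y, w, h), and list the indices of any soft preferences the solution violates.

1. nav.x = 3  [search.left = nav.left]
2. nav.w = 130  [search.w = nav.w]
3. nav.y = 117  [nav.top = search.bottom + 16]
4. nav.h = 59  [nav.h = 59]

nav = (x=3, y=117, w=130, h=59)
violated soft preferences: 17, 19, 20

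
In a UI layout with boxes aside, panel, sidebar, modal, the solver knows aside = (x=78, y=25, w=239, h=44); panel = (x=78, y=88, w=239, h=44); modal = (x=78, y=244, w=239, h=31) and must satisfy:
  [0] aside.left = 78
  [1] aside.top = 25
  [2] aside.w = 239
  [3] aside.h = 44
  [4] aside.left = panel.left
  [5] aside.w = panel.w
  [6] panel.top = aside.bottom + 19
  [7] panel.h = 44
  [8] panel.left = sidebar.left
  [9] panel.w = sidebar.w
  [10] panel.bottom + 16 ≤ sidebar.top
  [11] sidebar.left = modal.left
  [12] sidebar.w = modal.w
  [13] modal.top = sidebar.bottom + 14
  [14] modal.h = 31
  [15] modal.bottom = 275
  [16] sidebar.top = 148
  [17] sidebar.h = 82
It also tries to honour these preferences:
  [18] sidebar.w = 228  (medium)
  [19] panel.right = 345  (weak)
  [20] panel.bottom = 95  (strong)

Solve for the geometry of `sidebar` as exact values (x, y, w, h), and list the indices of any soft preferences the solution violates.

sidebar = (x=78, y=148, w=239, h=82)
violated soft preferences: 18, 19, 20

1. sidebar.x = 78  [panel.left = sidebar.left]
2. sidebar.w = 239  [panel.w = sidebar.w]
3. sidebar.y = 148  [sidebar.top = 148]
4. sidebar.h = 82  [sidebar.h = 82]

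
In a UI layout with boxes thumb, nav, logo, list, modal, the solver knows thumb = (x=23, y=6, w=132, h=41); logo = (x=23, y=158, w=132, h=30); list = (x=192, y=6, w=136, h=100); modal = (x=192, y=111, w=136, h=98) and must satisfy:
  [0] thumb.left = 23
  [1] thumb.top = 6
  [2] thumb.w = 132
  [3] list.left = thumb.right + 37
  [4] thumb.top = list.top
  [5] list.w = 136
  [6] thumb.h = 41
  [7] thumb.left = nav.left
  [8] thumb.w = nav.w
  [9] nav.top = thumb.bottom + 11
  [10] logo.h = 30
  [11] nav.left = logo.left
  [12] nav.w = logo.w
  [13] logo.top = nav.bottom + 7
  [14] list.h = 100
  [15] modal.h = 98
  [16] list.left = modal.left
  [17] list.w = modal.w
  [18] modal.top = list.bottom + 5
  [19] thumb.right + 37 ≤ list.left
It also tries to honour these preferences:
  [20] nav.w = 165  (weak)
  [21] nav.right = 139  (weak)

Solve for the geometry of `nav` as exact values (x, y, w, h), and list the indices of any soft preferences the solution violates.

1. nav.x = 23  [thumb.left = nav.left]
2. nav.w = 132  [thumb.w = nav.w]
3. nav.y = 58  [nav.top = thumb.bottom + 11]
4. nav.h = 93  [logo.top = nav.bottom + 7]

nav = (x=23, y=58, w=132, h=93)
violated soft preferences: 20, 21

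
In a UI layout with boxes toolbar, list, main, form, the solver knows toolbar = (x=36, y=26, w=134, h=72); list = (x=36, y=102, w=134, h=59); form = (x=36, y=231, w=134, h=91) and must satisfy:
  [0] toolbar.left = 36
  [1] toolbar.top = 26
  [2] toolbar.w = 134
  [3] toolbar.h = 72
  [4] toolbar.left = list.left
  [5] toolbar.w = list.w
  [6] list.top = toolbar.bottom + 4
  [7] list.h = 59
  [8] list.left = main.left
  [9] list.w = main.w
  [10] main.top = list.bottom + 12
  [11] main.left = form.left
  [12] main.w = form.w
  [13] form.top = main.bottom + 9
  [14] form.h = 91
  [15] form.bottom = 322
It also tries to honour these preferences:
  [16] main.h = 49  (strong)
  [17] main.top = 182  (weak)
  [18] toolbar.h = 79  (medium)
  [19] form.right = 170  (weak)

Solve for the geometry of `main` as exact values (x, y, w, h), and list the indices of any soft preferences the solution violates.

1. main.x = 36  [list.left = main.left]
2. main.w = 134  [list.w = main.w]
3. main.y = 173  [main.top = list.bottom + 12]
4. main.h = 49  [form.top = main.bottom + 9]

main = (x=36, y=173, w=134, h=49)
violated soft preferences: 17, 18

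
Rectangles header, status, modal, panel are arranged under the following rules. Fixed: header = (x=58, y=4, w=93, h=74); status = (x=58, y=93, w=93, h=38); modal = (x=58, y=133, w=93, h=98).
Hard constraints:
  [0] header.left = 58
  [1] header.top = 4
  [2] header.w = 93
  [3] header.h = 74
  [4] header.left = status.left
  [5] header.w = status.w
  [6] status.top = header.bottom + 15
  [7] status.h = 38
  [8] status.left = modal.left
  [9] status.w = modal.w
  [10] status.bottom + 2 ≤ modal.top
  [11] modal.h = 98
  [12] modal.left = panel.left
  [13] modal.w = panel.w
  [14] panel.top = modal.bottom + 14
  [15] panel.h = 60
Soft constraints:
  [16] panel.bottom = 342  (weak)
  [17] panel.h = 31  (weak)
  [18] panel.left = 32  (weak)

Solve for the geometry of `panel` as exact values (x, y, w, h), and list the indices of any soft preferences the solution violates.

1. panel.x = 58  [modal.left = panel.left]
2. panel.w = 93  [modal.w = panel.w]
3. panel.y = 245  [panel.top = modal.bottom + 14]
4. panel.h = 60  [panel.h = 60]

panel = (x=58, y=245, w=93, h=60)
violated soft preferences: 16, 17, 18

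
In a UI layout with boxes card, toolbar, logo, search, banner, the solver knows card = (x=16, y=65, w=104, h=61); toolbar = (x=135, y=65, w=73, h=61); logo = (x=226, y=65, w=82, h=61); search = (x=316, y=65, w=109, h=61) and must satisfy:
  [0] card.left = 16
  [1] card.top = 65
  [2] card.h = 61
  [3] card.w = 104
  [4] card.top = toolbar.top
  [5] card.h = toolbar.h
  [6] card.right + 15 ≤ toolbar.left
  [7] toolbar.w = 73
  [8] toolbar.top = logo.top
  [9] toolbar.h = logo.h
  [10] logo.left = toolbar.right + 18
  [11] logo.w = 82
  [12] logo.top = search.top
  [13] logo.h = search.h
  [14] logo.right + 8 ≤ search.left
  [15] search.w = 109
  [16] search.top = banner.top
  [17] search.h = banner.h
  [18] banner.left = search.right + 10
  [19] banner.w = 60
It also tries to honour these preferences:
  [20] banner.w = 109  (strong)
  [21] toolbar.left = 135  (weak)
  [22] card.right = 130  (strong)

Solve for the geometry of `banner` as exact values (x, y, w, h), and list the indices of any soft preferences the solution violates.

banner = (x=435, y=65, w=60, h=61)
violated soft preferences: 20, 22

1. banner.y = 65  [search.top = banner.top]
2. banner.h = 61  [search.h = banner.h]
3. banner.x = 435  [banner.left = search.right + 10]
4. banner.w = 60  [banner.w = 60]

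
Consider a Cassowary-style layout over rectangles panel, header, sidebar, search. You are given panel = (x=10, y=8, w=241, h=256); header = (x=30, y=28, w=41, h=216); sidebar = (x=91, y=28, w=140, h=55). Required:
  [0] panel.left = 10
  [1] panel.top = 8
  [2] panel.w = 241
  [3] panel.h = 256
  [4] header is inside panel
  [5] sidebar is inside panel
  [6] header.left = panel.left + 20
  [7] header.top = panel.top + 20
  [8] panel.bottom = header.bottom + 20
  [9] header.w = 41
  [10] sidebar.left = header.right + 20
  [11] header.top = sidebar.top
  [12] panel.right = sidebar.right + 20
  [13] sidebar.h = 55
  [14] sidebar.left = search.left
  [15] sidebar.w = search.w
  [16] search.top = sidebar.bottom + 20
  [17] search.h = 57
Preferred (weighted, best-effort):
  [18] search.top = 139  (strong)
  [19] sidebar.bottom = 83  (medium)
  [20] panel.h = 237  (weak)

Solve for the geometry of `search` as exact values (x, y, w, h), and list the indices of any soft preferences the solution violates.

1. search.x = 91  [sidebar.left = search.left]
2. search.w = 140  [sidebar.w = search.w]
3. search.y = 103  [search.top = sidebar.bottom + 20]
4. search.h = 57  [search.h = 57]

search = (x=91, y=103, w=140, h=57)
violated soft preferences: 18, 20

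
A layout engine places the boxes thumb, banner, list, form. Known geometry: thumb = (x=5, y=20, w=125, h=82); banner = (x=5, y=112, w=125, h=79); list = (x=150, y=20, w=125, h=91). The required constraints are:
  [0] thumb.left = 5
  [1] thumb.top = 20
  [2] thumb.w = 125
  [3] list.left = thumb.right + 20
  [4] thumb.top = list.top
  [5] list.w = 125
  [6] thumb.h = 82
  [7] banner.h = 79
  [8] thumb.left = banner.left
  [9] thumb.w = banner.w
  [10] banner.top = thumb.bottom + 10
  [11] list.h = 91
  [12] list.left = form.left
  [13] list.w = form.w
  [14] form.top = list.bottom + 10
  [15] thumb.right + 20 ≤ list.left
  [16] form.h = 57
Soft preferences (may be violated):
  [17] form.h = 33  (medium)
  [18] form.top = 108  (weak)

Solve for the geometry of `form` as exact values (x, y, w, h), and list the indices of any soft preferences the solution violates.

1. form.x = 150  [list.left = form.left]
2. form.w = 125  [list.w = form.w]
3. form.y = 121  [form.top = list.bottom + 10]
4. form.h = 57  [form.h = 57]

form = (x=150, y=121, w=125, h=57)
violated soft preferences: 17, 18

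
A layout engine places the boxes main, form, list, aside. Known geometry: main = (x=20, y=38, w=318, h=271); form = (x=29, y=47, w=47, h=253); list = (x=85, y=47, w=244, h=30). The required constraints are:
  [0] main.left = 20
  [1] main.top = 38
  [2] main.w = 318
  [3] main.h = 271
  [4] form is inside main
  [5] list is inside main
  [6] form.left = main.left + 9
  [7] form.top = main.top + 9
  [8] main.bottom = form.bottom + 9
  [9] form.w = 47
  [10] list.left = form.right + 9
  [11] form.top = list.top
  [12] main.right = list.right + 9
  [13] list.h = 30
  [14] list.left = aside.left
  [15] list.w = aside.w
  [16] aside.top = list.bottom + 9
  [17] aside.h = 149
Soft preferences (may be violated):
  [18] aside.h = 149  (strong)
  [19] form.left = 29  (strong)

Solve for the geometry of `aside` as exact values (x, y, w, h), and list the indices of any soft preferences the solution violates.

aside = (x=85, y=86, w=244, h=149)
violated soft preferences: none

1. aside.x = 85  [list.left = aside.left]
2. aside.w = 244  [list.w = aside.w]
3. aside.y = 86  [aside.top = list.bottom + 9]
4. aside.h = 149  [aside.h = 149]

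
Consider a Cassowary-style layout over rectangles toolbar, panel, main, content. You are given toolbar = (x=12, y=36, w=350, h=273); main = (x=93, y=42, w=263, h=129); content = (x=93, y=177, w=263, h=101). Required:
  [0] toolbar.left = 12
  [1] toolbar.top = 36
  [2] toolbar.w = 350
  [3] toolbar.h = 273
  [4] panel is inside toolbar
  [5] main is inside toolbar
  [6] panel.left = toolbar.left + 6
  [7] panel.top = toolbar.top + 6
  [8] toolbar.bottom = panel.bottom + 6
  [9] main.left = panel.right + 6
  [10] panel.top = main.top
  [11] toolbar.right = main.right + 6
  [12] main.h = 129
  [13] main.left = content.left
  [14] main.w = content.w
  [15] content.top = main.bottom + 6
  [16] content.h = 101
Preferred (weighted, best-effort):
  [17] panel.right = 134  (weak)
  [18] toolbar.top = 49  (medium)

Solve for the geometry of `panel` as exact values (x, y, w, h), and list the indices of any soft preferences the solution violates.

1. panel.x = 18  [panel.left = toolbar.left + 6]
2. panel.y = 42  [panel.top = toolbar.top + 6]
3. panel.h = 261  [toolbar.bottom = panel.bottom + 6]
4. panel.w = 69  [main.left = panel.right + 6]

panel = (x=18, y=42, w=69, h=261)
violated soft preferences: 17, 18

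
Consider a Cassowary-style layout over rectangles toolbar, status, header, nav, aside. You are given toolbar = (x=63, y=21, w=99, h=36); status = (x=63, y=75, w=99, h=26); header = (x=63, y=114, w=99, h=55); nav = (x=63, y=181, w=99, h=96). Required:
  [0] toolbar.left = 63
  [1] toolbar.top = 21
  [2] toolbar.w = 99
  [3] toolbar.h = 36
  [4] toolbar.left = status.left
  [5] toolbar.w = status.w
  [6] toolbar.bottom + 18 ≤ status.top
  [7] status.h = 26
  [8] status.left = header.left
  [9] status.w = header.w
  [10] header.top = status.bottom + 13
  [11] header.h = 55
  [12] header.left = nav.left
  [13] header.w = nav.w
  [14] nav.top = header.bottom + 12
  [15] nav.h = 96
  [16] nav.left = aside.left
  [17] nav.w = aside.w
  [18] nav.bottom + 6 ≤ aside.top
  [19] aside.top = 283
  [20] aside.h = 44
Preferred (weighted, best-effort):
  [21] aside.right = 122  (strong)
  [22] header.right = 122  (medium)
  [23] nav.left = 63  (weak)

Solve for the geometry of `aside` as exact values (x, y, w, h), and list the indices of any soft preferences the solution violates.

1. aside.x = 63  [nav.left = aside.left]
2. aside.w = 99  [nav.w = aside.w]
3. aside.y = 283  [aside.top = 283]
4. aside.h = 44  [aside.h = 44]

aside = (x=63, y=283, w=99, h=44)
violated soft preferences: 21, 22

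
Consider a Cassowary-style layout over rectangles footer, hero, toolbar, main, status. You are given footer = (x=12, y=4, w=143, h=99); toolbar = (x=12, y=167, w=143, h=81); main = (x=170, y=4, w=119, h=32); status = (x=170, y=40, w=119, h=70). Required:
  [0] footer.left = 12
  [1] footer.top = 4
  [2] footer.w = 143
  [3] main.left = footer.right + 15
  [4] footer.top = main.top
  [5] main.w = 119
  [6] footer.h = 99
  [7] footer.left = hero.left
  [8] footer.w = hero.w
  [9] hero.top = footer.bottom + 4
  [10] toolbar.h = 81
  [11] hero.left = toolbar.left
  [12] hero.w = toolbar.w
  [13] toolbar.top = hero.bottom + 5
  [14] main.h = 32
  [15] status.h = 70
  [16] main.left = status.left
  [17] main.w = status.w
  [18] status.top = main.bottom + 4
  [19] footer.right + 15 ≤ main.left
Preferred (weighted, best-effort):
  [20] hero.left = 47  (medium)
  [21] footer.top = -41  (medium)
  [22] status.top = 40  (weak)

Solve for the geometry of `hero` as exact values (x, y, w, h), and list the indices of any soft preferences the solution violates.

hero = (x=12, y=107, w=143, h=55)
violated soft preferences: 20, 21

1. hero.x = 12  [footer.left = hero.left]
2. hero.w = 143  [footer.w = hero.w]
3. hero.y = 107  [hero.top = footer.bottom + 4]
4. hero.h = 55  [toolbar.top = hero.bottom + 5]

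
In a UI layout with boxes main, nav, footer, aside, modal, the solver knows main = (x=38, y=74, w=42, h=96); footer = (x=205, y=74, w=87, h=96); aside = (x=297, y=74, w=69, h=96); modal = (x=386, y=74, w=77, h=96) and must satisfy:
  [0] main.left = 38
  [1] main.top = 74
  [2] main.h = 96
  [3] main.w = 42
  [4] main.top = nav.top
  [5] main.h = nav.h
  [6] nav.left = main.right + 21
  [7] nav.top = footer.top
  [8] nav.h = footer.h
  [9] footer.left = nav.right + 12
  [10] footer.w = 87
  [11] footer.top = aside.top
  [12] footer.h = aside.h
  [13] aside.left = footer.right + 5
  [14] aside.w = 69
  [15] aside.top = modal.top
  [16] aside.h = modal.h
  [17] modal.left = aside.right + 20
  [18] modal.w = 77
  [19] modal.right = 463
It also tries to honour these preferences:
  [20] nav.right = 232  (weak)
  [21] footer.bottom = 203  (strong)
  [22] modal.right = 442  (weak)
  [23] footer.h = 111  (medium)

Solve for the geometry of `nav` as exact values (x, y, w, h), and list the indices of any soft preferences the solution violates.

nav = (x=101, y=74, w=92, h=96)
violated soft preferences: 20, 21, 22, 23

1. nav.y = 74  [main.top = nav.top]
2. nav.h = 96  [main.h = nav.h]
3. nav.x = 101  [nav.left = main.right + 21]
4. nav.w = 92  [footer.left = nav.right + 12]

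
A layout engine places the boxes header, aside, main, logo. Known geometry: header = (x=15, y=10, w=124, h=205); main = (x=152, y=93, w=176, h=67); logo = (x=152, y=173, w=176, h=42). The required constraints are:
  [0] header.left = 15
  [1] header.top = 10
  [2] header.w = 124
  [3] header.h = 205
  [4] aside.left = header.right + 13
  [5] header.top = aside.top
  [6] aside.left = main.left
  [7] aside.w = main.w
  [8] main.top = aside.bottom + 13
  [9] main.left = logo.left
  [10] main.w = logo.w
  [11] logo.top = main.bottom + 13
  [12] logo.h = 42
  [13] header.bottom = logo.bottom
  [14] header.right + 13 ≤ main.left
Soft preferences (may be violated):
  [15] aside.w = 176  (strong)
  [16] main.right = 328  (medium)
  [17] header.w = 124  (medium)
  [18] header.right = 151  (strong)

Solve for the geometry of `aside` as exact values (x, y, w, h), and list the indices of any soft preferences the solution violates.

1. aside.x = 152  [aside.left = header.right + 13]
2. aside.y = 10  [header.top = aside.top]
3. aside.w = 176  [aside.w = main.w]
4. aside.h = 70  [main.top = aside.bottom + 13]

aside = (x=152, y=10, w=176, h=70)
violated soft preferences: 18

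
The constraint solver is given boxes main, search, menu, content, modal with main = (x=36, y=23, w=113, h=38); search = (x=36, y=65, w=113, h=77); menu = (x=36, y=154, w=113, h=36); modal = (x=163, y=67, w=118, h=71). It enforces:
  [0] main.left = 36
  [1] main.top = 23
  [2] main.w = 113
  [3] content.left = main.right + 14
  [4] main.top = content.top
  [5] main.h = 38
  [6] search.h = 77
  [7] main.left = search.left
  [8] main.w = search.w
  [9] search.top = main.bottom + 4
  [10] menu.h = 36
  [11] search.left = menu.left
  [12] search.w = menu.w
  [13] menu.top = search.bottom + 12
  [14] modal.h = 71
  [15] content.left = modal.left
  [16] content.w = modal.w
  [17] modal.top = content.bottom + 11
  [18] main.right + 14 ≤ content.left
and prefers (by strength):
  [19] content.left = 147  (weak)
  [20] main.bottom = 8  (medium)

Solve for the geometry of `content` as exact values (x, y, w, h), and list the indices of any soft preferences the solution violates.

content = (x=163, y=23, w=118, h=33)
violated soft preferences: 19, 20

1. content.x = 163  [content.left = main.right + 14]
2. content.y = 23  [main.top = content.top]
3. content.w = 118  [content.w = modal.w]
4. content.h = 33  [modal.top = content.bottom + 11]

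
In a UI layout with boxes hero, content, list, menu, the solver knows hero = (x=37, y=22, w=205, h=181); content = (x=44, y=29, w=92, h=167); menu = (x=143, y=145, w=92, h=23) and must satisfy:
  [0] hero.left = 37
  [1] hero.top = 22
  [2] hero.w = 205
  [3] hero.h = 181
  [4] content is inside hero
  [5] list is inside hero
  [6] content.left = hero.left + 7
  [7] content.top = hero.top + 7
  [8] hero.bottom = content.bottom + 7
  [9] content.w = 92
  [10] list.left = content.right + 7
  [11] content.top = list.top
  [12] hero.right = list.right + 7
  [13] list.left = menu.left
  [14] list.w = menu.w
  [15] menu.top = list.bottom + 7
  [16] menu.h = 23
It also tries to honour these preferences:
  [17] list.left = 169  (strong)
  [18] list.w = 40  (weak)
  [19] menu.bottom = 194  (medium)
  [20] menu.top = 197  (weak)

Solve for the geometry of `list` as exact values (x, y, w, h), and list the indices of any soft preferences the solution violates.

list = (x=143, y=29, w=92, h=109)
violated soft preferences: 17, 18, 19, 20

1. list.x = 143  [list.left = content.right + 7]
2. list.y = 29  [content.top = list.top]
3. list.w = 92  [hero.right = list.right + 7]
4. list.h = 109  [menu.top = list.bottom + 7]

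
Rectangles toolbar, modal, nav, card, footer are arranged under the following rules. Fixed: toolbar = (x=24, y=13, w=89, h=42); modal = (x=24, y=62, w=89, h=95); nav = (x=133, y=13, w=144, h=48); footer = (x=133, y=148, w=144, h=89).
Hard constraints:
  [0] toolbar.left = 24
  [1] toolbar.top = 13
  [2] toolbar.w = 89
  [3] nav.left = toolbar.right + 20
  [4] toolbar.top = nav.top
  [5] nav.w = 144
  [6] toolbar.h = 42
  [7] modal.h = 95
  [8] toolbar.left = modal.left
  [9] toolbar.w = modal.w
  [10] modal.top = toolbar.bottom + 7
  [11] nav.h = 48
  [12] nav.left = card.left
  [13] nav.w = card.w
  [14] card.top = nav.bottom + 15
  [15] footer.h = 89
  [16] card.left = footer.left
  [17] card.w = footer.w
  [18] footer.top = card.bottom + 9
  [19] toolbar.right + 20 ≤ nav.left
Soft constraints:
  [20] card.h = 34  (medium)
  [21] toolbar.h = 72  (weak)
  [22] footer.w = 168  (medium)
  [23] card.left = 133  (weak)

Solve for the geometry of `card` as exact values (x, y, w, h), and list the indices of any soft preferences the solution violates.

1. card.x = 133  [nav.left = card.left]
2. card.w = 144  [nav.w = card.w]
3. card.y = 76  [card.top = nav.bottom + 15]
4. card.h = 63  [footer.top = card.bottom + 9]

card = (x=133, y=76, w=144, h=63)
violated soft preferences: 20, 21, 22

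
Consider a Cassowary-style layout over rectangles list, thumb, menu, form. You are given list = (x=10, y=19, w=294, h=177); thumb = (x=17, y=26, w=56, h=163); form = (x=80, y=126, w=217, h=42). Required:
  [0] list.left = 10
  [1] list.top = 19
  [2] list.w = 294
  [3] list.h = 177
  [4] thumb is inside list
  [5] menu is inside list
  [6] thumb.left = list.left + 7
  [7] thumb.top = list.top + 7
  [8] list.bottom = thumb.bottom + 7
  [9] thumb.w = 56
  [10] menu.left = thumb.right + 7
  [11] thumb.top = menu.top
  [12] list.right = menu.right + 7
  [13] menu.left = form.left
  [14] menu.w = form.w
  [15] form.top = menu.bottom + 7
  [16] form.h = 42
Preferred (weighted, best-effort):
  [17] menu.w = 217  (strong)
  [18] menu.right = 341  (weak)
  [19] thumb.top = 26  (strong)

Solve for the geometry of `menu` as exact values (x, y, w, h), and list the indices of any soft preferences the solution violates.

1. menu.x = 80  [menu.left = thumb.right + 7]
2. menu.y = 26  [thumb.top = menu.top]
3. menu.w = 217  [list.right = menu.right + 7]
4. menu.h = 93  [form.top = menu.bottom + 7]

menu = (x=80, y=26, w=217, h=93)
violated soft preferences: 18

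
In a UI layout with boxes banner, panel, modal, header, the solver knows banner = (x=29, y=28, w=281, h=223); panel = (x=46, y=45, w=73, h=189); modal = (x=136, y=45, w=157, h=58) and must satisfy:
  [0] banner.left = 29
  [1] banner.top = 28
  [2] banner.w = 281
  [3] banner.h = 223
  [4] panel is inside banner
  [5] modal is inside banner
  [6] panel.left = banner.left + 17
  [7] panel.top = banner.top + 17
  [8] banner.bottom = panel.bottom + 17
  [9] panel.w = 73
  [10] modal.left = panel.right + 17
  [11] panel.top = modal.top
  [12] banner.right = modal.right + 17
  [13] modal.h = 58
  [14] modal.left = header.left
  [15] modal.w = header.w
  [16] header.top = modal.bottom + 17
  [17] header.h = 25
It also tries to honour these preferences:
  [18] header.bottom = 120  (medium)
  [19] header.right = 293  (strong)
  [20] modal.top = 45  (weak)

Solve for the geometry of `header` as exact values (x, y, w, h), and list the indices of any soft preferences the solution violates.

1. header.x = 136  [modal.left = header.left]
2. header.w = 157  [modal.w = header.w]
3. header.y = 120  [header.top = modal.bottom + 17]
4. header.h = 25  [header.h = 25]

header = (x=136, y=120, w=157, h=25)
violated soft preferences: 18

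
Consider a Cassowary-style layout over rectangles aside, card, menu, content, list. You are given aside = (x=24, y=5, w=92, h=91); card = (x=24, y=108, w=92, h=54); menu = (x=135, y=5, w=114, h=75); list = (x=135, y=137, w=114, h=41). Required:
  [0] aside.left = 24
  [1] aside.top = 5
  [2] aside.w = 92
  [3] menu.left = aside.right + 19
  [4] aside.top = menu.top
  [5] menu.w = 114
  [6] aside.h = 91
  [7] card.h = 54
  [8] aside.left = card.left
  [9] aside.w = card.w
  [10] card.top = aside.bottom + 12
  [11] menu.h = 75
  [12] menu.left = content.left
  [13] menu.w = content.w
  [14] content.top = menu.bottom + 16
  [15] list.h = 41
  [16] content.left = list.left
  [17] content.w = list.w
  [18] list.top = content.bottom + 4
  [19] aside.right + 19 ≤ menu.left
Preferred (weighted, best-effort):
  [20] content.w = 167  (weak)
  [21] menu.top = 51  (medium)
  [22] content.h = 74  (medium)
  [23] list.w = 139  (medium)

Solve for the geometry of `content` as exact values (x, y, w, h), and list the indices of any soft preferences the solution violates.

1. content.x = 135  [menu.left = content.left]
2. content.w = 114  [menu.w = content.w]
3. content.y = 96  [content.top = menu.bottom + 16]
4. content.h = 37  [list.top = content.bottom + 4]

content = (x=135, y=96, w=114, h=37)
violated soft preferences: 20, 21, 22, 23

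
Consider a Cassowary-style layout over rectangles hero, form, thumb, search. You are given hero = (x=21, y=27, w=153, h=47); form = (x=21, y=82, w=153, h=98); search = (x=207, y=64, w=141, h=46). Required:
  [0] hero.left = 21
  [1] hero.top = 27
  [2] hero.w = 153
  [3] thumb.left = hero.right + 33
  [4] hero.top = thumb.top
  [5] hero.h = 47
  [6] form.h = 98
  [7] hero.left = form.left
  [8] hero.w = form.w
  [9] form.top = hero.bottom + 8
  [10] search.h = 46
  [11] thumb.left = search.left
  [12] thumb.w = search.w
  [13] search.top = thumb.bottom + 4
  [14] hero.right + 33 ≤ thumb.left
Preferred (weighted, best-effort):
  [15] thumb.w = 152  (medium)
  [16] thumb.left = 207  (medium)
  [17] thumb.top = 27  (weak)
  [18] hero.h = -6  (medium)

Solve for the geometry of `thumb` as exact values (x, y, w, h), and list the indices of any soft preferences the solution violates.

thumb = (x=207, y=27, w=141, h=33)
violated soft preferences: 15, 18

1. thumb.x = 207  [thumb.left = hero.right + 33]
2. thumb.y = 27  [hero.top = thumb.top]
3. thumb.w = 141  [thumb.w = search.w]
4. thumb.h = 33  [search.top = thumb.bottom + 4]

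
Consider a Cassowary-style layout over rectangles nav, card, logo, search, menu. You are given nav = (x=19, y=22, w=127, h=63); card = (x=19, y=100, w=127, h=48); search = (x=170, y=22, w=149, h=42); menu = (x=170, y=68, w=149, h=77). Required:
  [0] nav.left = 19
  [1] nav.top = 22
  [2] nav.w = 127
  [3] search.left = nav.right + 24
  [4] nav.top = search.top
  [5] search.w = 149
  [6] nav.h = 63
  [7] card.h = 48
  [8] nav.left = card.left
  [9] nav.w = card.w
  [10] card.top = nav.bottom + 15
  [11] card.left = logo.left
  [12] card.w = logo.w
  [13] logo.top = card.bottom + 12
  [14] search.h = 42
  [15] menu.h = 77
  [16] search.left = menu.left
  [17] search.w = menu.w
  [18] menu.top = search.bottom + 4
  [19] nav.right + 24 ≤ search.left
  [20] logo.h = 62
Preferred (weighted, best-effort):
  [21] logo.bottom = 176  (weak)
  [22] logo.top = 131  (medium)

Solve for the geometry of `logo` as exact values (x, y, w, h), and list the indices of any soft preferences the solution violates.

logo = (x=19, y=160, w=127, h=62)
violated soft preferences: 21, 22

1. logo.x = 19  [card.left = logo.left]
2. logo.w = 127  [card.w = logo.w]
3. logo.y = 160  [logo.top = card.bottom + 12]
4. logo.h = 62  [logo.h = 62]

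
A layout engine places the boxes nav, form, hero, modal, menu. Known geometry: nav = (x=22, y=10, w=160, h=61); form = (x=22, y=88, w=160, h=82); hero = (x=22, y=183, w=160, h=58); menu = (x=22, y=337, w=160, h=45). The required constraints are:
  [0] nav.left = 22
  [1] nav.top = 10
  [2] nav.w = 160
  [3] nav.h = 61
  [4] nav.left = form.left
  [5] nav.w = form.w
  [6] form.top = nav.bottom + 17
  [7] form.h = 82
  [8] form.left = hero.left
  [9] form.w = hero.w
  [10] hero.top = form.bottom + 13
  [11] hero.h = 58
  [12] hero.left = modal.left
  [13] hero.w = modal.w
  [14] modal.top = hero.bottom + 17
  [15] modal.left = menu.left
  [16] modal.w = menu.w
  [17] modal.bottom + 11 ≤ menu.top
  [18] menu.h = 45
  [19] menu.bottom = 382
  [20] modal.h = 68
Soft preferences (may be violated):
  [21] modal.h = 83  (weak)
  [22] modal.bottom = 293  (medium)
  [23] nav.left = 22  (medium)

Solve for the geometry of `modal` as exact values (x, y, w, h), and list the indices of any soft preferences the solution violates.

modal = (x=22, y=258, w=160, h=68)
violated soft preferences: 21, 22

1. modal.x = 22  [hero.left = modal.left]
2. modal.w = 160  [hero.w = modal.w]
3. modal.y = 258  [modal.top = hero.bottom + 17]
4. modal.h = 68  [modal.h = 68]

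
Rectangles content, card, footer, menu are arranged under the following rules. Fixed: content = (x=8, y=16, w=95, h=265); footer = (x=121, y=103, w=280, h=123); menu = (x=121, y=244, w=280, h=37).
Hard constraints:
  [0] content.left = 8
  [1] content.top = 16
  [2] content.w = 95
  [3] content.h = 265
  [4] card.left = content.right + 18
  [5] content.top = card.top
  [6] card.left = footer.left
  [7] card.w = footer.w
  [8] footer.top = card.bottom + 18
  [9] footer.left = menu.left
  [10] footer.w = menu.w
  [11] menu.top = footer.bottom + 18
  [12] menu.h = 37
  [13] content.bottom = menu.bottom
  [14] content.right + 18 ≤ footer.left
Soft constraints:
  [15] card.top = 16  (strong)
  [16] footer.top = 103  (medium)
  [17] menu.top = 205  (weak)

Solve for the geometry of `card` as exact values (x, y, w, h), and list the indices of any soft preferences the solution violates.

card = (x=121, y=16, w=280, h=69)
violated soft preferences: 17

1. card.x = 121  [card.left = content.right + 18]
2. card.y = 16  [content.top = card.top]
3. card.w = 280  [card.w = footer.w]
4. card.h = 69  [footer.top = card.bottom + 18]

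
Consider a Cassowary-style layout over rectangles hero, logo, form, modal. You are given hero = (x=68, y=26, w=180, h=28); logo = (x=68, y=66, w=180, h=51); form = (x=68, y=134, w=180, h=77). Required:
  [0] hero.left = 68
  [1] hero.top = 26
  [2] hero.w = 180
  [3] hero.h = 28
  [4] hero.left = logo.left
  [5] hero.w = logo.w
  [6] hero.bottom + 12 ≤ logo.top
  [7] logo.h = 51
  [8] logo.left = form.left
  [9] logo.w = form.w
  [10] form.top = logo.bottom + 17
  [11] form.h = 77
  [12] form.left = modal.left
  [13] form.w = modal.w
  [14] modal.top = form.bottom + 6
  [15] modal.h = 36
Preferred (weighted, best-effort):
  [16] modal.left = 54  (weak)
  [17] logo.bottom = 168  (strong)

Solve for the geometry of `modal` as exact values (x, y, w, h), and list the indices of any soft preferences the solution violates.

modal = (x=68, y=217, w=180, h=36)
violated soft preferences: 16, 17

1. modal.x = 68  [form.left = modal.left]
2. modal.w = 180  [form.w = modal.w]
3. modal.y = 217  [modal.top = form.bottom + 6]
4. modal.h = 36  [modal.h = 36]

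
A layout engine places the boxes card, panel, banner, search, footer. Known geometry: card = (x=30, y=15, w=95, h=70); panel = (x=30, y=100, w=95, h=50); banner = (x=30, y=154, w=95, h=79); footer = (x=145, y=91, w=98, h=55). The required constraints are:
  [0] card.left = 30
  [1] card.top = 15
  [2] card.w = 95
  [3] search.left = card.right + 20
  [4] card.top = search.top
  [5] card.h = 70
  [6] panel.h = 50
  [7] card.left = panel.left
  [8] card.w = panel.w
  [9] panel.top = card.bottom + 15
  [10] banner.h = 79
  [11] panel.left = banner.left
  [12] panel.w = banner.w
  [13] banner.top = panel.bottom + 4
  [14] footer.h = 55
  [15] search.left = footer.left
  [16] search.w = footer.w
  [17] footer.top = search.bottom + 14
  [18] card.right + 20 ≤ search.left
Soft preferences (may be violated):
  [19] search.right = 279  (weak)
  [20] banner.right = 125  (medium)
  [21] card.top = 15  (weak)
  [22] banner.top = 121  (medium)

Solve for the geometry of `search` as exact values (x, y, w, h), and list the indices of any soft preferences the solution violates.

search = (x=145, y=15, w=98, h=62)
violated soft preferences: 19, 22

1. search.x = 145  [search.left = card.right + 20]
2. search.y = 15  [card.top = search.top]
3. search.w = 98  [search.w = footer.w]
4. search.h = 62  [footer.top = search.bottom + 14]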